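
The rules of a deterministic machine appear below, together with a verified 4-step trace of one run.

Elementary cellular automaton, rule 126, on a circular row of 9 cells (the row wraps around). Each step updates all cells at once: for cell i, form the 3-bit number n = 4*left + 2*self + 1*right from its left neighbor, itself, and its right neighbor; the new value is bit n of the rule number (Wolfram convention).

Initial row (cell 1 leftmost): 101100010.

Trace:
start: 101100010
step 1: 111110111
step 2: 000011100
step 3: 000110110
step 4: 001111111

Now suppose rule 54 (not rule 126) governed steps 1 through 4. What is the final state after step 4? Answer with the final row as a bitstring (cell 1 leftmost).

111001110

(re-executing steps 1..4 under rule 54; state before step 1: 101100010)
step 1: 110010111
step 2: 001111000
step 3: 010000100
step 4: 111001110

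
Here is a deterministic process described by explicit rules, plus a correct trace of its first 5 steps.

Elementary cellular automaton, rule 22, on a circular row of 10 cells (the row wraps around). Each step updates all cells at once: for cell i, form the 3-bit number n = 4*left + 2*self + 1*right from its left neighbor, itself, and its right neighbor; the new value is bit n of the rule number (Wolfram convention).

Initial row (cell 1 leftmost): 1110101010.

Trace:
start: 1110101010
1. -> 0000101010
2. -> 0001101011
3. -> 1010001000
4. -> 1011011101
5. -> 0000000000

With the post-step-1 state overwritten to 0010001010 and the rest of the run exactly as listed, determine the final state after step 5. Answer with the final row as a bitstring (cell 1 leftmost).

state after step 1 := 0010001010
2. -> 0111011011
3. -> 0000000000
4. -> 0000000000
5. -> 0000000000

0000000000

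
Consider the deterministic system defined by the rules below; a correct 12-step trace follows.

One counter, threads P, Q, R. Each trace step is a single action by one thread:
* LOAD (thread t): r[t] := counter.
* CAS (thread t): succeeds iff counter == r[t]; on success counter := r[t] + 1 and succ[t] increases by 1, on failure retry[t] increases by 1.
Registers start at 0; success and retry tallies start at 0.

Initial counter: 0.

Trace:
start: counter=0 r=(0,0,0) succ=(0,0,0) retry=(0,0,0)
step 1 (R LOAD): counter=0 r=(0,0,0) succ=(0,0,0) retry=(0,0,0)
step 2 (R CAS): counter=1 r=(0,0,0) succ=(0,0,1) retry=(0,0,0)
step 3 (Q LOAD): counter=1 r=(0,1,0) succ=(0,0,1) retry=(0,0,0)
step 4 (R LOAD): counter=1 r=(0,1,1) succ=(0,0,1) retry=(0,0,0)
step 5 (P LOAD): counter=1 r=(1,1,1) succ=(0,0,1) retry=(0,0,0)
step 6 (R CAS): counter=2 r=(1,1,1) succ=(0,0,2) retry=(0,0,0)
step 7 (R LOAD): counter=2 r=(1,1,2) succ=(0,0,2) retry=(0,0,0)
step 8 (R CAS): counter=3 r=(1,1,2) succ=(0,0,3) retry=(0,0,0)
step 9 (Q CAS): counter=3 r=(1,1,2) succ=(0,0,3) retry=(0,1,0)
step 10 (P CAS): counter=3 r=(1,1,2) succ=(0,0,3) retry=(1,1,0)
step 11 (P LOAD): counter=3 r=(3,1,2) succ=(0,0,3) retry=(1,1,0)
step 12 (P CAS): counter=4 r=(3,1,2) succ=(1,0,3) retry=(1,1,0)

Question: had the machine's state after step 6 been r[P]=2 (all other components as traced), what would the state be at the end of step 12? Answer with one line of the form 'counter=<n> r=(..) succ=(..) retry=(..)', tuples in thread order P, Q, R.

state after step 6 := counter=2 r=(2,1,1) succ=(0,0,2) retry=(0,0,0)
step 7 (R LOAD): counter=2 r=(2,1,2) succ=(0,0,2) retry=(0,0,0)
step 8 (R CAS): counter=3 r=(2,1,2) succ=(0,0,3) retry=(0,0,0)
step 9 (Q CAS): counter=3 r=(2,1,2) succ=(0,0,3) retry=(0,1,0)
step 10 (P CAS): counter=3 r=(2,1,2) succ=(0,0,3) retry=(1,1,0)
step 11 (P LOAD): counter=3 r=(3,1,2) succ=(0,0,3) retry=(1,1,0)
step 12 (P CAS): counter=4 r=(3,1,2) succ=(1,0,3) retry=(1,1,0)

counter=4 r=(3,1,2) succ=(1,0,3) retry=(1,1,0)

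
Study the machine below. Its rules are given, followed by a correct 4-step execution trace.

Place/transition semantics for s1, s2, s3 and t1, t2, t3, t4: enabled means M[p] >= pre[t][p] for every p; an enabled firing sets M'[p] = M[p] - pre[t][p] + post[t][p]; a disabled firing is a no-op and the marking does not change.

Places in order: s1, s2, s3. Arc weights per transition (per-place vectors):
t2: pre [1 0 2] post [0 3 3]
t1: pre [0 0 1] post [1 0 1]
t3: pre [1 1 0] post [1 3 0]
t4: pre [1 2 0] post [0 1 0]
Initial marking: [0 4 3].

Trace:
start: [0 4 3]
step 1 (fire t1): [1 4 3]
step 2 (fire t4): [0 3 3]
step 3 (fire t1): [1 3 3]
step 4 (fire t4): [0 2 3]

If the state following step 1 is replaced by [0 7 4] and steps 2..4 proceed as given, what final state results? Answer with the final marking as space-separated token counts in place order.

state after step 1 := [0 7 4]
step 2 (fire t4): [0 7 4]
step 3 (fire t1): [1 7 4]
step 4 (fire t4): [0 6 4]

0 6 4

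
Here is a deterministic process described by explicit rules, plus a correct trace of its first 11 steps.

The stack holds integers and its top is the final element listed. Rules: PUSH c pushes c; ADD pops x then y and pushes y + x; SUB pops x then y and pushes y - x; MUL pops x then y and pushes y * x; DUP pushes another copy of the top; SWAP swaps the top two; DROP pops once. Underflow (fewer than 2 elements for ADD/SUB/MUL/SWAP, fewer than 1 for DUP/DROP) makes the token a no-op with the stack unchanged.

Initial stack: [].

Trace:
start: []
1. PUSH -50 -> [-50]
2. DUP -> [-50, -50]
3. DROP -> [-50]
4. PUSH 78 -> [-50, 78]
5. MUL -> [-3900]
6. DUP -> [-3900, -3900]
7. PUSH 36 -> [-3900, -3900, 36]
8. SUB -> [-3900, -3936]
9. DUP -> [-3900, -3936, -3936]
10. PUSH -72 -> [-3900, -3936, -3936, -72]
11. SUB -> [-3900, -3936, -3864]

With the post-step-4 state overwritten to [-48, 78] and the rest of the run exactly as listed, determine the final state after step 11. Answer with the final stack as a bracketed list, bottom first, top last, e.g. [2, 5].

[-3744, -3780, -3708]

state after step 4 := [-48, 78]
5. MUL -> [-3744]
6. DUP -> [-3744, -3744]
7. PUSH 36 -> [-3744, -3744, 36]
8. SUB -> [-3744, -3780]
9. DUP -> [-3744, -3780, -3780]
10. PUSH -72 -> [-3744, -3780, -3780, -72]
11. SUB -> [-3744, -3780, -3708]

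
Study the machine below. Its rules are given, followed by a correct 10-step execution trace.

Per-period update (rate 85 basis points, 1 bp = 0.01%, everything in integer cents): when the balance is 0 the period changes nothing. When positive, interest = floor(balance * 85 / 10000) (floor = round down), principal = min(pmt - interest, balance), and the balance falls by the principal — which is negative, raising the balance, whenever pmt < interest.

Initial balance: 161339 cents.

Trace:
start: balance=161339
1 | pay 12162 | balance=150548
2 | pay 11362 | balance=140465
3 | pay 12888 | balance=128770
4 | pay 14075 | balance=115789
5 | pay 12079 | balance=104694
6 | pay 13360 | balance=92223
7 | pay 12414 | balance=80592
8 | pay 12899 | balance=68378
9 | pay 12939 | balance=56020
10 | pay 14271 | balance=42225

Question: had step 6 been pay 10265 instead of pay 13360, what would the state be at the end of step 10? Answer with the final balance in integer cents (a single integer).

(re-executing from step 6 with the substitution; state before step 6: balance=104694)
6 | pay 10265 | balance=95318
7 | pay 12414 | balance=83714
8 | pay 12899 | balance=71526
9 | pay 12939 | balance=59194
10 | pay 14271 | balance=45426

45426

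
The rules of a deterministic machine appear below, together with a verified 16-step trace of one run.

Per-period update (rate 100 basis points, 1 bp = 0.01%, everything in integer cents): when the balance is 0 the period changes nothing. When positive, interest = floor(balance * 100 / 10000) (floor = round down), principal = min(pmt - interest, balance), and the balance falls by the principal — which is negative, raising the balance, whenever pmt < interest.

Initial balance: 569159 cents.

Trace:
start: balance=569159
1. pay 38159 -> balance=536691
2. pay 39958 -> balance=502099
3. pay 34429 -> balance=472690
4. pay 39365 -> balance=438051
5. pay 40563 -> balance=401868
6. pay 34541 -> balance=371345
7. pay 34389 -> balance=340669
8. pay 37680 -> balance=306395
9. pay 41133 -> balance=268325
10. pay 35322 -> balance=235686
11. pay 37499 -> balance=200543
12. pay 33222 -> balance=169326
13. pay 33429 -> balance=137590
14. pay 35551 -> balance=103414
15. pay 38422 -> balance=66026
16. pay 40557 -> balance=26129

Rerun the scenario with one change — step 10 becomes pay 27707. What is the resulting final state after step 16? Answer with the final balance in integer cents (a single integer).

34213

(re-executing from step 10 with the substitution; state before step 10: balance=268325)
10. pay 27707 -> balance=243301
11. pay 37499 -> balance=208235
12. pay 33222 -> balance=177095
13. pay 33429 -> balance=145436
14. pay 35551 -> balance=111339
15. pay 38422 -> balance=74030
16. pay 40557 -> balance=34213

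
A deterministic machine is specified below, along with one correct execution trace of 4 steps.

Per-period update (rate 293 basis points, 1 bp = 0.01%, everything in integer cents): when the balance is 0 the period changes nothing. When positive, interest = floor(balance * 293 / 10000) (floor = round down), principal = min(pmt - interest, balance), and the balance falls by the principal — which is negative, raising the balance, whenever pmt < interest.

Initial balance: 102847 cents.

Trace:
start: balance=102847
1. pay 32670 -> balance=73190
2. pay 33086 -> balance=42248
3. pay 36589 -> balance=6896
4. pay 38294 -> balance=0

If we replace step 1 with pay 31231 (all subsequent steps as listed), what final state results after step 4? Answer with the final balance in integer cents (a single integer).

(re-executing from step 1 with the substitution; state before step 1: balance=102847)
1. pay 31231 -> balance=74629
2. pay 33086 -> balance=43729
3. pay 36589 -> balance=8421
4. pay 38294 -> balance=0

0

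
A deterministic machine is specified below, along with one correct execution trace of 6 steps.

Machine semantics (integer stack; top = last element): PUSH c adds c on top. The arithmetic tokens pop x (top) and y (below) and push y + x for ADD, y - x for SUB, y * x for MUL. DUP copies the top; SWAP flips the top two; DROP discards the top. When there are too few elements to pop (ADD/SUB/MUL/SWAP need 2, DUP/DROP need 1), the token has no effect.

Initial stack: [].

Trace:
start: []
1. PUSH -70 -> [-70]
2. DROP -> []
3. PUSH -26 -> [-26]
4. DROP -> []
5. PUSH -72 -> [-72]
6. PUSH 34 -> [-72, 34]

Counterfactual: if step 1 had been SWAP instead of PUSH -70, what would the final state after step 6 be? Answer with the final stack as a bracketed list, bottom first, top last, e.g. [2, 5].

[-72, 34]

(re-executing from step 1 with the substitution; state before step 1: [])
1. SWAP -> []
2. DROP -> []
3. PUSH -26 -> [-26]
4. DROP -> []
5. PUSH -72 -> [-72]
6. PUSH 34 -> [-72, 34]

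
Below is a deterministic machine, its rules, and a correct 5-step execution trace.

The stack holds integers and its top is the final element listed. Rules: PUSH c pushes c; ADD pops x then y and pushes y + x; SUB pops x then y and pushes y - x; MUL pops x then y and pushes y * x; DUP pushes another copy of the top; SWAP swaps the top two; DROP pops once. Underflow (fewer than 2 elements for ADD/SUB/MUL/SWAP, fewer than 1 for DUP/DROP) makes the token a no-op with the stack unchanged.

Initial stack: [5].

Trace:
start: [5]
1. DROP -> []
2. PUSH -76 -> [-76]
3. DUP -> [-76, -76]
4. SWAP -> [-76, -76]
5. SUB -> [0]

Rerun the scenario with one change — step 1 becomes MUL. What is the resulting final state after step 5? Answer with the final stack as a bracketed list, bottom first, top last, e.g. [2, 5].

(re-executing from step 1 with the substitution; state before step 1: [5])
1. MUL -> [5]
2. PUSH -76 -> [5, -76]
3. DUP -> [5, -76, -76]
4. SWAP -> [5, -76, -76]
5. SUB -> [5, 0]

[5, 0]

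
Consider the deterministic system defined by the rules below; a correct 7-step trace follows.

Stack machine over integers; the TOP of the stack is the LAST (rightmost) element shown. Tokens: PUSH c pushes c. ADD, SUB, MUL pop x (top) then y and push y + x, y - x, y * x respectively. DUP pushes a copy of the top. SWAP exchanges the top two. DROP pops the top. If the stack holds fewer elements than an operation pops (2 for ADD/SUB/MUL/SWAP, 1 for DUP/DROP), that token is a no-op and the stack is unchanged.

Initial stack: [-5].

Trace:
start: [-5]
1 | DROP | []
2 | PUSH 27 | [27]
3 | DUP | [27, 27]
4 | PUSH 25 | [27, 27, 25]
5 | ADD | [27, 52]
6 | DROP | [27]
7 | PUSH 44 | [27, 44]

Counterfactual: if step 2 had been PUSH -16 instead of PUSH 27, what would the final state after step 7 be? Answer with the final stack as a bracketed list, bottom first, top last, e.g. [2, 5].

(re-executing from step 2 with the substitution; state before step 2: [])
2 | PUSH -16 | [-16]
3 | DUP | [-16, -16]
4 | PUSH 25 | [-16, -16, 25]
5 | ADD | [-16, 9]
6 | DROP | [-16]
7 | PUSH 44 | [-16, 44]

[-16, 44]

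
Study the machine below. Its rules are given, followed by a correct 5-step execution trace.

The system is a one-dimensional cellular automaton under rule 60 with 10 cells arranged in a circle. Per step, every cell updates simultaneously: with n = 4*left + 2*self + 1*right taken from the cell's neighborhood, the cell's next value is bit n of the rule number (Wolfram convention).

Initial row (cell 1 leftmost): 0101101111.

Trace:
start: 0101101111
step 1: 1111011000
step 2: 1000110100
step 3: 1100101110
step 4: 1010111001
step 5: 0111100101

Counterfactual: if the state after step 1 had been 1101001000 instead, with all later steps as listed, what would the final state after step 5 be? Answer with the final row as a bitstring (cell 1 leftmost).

0101111100

state after step 1 := 1101001000
step 2: 1011101100
step 3: 1110011010
step 4: 1001010111
step 5: 0101111100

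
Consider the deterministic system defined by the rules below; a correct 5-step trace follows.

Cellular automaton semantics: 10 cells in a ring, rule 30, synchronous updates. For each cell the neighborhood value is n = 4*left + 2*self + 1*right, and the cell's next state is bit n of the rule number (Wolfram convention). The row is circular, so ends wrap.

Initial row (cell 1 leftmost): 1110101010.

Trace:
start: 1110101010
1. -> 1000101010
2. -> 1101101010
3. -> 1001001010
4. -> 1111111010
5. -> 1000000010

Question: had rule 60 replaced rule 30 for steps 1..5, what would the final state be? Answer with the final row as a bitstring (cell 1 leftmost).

(re-executing steps 1..5 under rule 60; state before step 1: 1110101010)
1. -> 1001111111
2. -> 0101000000
3. -> 0111100000
4. -> 0100010000
5. -> 0110011000

0110011000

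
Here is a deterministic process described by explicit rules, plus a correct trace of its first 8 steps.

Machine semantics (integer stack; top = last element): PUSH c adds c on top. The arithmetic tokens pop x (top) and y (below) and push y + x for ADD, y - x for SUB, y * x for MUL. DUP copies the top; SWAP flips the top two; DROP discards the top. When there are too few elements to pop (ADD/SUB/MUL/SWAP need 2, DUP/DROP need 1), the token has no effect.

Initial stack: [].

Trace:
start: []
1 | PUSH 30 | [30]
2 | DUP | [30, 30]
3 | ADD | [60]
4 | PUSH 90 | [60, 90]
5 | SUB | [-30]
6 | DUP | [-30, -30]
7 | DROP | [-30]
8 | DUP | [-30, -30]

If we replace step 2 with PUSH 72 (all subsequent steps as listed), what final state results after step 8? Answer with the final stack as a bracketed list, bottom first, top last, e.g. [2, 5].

[12, 12]

(re-executing from step 2 with the substitution; state before step 2: [30])
2 | PUSH 72 | [30, 72]
3 | ADD | [102]
4 | PUSH 90 | [102, 90]
5 | SUB | [12]
6 | DUP | [12, 12]
7 | DROP | [12]
8 | DUP | [12, 12]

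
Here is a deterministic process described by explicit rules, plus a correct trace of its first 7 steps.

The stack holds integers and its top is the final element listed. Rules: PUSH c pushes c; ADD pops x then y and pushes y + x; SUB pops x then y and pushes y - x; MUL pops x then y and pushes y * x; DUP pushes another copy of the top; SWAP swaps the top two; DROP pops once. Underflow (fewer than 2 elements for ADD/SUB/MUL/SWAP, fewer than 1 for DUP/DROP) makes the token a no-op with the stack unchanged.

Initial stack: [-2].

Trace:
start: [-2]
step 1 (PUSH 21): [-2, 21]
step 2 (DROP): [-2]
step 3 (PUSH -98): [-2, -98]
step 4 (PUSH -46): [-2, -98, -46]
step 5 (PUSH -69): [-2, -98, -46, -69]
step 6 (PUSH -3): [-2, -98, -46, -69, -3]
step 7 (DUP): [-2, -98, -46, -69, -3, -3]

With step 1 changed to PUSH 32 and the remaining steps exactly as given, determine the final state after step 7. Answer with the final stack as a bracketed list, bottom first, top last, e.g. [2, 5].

(re-executing from step 1 with the substitution; state before step 1: [-2])
step 1 (PUSH 32): [-2, 32]
step 2 (DROP): [-2]
step 3 (PUSH -98): [-2, -98]
step 4 (PUSH -46): [-2, -98, -46]
step 5 (PUSH -69): [-2, -98, -46, -69]
step 6 (PUSH -3): [-2, -98, -46, -69, -3]
step 7 (DUP): [-2, -98, -46, -69, -3, -3]

[-2, -98, -46, -69, -3, -3]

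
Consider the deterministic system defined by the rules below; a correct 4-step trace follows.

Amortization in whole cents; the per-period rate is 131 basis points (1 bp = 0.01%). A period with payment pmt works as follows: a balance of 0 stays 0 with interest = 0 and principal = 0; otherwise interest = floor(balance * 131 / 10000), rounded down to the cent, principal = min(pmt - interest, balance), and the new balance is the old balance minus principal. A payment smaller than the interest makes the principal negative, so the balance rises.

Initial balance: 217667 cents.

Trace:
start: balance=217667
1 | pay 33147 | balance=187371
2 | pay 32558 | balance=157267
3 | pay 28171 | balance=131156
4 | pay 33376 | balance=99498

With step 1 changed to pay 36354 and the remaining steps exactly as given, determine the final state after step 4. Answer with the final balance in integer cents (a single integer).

(re-executing from step 1 with the substitution; state before step 1: balance=217667)
1 | pay 36354 | balance=184164
2 | pay 32558 | balance=154018
3 | pay 28171 | balance=127864
4 | pay 33376 | balance=96163

96163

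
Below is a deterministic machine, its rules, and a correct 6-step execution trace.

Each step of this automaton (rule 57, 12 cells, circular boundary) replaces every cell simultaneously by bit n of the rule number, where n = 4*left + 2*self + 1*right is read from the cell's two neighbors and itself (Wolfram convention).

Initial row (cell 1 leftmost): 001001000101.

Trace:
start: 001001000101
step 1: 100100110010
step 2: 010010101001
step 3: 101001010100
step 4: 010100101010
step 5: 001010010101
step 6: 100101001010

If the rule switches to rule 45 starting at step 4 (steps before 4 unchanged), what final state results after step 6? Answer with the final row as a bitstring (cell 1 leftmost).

(re-executing steps 4..6 under rule 45; state before step 4: 101001010100)
step 4: 111001111100
step 5: 100001000000
step 6: 101101011110

101101011110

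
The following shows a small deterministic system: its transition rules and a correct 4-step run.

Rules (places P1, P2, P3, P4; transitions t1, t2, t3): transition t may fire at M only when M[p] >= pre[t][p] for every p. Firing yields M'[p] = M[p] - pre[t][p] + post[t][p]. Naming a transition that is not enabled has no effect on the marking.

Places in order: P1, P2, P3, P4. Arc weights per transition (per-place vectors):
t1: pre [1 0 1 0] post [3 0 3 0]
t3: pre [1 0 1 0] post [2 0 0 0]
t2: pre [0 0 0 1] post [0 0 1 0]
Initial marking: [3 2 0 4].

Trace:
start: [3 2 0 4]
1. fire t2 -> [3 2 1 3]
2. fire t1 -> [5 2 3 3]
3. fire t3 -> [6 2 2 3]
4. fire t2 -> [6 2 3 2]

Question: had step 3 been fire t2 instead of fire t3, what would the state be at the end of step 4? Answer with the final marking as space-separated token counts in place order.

(re-executing from step 3 with the substitution; state before step 3: [5 2 3 3])
3. fire t2 -> [5 2 4 2]
4. fire t2 -> [5 2 5 1]

5 2 5 1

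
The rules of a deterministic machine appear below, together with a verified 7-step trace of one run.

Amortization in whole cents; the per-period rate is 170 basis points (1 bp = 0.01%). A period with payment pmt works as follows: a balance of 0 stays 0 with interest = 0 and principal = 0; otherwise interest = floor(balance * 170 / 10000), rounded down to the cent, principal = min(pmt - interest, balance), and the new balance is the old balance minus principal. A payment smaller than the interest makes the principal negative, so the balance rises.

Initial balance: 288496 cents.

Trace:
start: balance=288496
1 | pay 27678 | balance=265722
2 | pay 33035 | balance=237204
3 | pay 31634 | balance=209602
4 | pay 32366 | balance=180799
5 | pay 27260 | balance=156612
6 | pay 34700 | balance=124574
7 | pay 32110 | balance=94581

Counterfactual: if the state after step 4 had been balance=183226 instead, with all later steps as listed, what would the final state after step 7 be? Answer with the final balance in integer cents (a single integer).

97134

state after step 4 := balance=183226
5 | pay 27260 | balance=159080
6 | pay 34700 | balance=127084
7 | pay 32110 | balance=97134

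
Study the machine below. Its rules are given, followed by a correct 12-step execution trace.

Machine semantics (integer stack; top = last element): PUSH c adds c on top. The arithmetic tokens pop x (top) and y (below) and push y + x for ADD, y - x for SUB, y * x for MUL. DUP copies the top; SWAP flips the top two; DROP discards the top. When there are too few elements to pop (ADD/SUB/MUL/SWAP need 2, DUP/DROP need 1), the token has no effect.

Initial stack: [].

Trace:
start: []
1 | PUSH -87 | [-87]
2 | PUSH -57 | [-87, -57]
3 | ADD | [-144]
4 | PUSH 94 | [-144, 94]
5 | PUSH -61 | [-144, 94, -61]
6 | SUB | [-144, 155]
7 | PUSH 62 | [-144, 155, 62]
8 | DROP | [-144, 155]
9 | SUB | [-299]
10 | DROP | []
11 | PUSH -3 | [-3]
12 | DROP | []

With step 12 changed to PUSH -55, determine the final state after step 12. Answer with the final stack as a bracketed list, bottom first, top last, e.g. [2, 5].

(re-executing from step 12 with the substitution; state before step 12: [-3])
12 | PUSH -55 | [-3, -55]

[-3, -55]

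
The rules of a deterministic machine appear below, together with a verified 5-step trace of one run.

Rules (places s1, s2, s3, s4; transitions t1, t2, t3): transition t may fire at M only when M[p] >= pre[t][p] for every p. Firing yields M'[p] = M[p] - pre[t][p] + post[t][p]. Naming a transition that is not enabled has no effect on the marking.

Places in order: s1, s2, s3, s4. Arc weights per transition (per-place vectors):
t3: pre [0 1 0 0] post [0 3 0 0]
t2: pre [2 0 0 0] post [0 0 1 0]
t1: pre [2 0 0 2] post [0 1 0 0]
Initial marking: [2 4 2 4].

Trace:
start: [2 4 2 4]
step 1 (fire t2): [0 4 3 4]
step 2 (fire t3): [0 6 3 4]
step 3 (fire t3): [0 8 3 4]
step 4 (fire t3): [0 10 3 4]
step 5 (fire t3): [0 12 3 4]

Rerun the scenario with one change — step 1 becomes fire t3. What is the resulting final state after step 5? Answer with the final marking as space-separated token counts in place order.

(re-executing from step 1 with the substitution; state before step 1: [2 4 2 4])
step 1 (fire t3): [2 6 2 4]
step 2 (fire t3): [2 8 2 4]
step 3 (fire t3): [2 10 2 4]
step 4 (fire t3): [2 12 2 4]
step 5 (fire t3): [2 14 2 4]

2 14 2 4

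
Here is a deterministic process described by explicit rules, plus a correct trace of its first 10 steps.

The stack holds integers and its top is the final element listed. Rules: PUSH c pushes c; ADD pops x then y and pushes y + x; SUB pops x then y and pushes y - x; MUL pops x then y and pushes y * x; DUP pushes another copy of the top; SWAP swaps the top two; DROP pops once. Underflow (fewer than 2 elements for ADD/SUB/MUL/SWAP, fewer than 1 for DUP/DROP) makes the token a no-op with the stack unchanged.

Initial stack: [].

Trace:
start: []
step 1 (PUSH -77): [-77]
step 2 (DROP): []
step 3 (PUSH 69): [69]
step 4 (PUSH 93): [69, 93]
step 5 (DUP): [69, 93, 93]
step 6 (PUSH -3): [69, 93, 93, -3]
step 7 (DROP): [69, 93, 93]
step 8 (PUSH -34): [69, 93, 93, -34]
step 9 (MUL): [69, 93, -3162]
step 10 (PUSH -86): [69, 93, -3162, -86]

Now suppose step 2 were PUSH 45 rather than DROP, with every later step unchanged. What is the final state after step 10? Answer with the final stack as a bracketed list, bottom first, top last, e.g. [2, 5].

(re-executing from step 2 with the substitution; state before step 2: [-77])
step 2 (PUSH 45): [-77, 45]
step 3 (PUSH 69): [-77, 45, 69]
step 4 (PUSH 93): [-77, 45, 69, 93]
step 5 (DUP): [-77, 45, 69, 93, 93]
step 6 (PUSH -3): [-77, 45, 69, 93, 93, -3]
step 7 (DROP): [-77, 45, 69, 93, 93]
step 8 (PUSH -34): [-77, 45, 69, 93, 93, -34]
step 9 (MUL): [-77, 45, 69, 93, -3162]
step 10 (PUSH -86): [-77, 45, 69, 93, -3162, -86]

[-77, 45, 69, 93, -3162, -86]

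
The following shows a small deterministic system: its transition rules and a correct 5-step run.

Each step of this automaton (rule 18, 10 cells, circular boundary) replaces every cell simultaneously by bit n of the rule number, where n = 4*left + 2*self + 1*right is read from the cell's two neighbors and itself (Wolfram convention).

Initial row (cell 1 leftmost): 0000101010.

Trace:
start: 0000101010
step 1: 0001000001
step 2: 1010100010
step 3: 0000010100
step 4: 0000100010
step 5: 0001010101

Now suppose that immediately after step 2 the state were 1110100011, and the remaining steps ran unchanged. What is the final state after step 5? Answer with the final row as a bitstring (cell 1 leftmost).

0001010101

state after step 2 := 1110100011
step 3: 0000010100
step 4: 0000100010
step 5: 0001010101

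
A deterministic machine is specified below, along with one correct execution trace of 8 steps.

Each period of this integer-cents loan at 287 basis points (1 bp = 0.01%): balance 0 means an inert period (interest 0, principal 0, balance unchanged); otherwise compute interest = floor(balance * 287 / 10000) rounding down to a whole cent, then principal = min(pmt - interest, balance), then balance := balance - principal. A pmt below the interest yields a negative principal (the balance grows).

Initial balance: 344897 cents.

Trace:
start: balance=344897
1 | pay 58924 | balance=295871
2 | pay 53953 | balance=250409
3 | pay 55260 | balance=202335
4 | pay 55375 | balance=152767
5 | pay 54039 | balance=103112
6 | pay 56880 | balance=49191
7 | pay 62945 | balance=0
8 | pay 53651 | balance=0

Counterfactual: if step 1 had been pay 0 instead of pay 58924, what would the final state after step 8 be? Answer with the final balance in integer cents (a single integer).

5482

(re-executing from step 1 with the substitution; state before step 1: balance=344897)
1 | pay 0 | balance=354795
2 | pay 53953 | balance=311024
3 | pay 55260 | balance=264690
4 | pay 55375 | balance=216911
5 | pay 54039 | balance=169097
6 | pay 56880 | balance=117070
7 | pay 62945 | balance=57484
8 | pay 53651 | balance=5482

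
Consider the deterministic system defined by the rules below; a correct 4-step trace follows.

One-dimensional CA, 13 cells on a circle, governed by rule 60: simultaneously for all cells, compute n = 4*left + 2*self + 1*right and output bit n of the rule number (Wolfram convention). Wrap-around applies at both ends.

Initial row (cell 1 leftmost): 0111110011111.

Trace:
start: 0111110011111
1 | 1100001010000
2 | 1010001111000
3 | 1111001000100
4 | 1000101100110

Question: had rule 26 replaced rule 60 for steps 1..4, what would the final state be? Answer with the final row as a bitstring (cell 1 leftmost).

1011000100000

(re-executing steps 1..4 under rule 26; state before step 1: 0111110011111)
1 | 0100001110000
2 | 1010011001000
3 | 0001110110101
4 | 1011000100000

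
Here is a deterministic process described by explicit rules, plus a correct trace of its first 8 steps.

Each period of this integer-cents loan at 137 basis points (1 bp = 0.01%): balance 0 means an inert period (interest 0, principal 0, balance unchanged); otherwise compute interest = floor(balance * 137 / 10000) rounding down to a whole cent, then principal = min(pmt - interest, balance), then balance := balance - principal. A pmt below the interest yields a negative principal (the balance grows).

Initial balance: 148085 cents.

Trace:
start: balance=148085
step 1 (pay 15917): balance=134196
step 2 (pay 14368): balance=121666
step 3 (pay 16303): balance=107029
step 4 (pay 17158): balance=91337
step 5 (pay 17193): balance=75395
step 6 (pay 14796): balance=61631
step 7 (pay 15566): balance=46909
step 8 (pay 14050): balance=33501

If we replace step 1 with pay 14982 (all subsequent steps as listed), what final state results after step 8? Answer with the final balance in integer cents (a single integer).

(re-executing from step 1 with the substitution; state before step 1: balance=148085)
step 1 (pay 14982): balance=135131
step 2 (pay 14368): balance=122614
step 3 (pay 16303): balance=107990
step 4 (pay 17158): balance=92311
step 5 (pay 17193): balance=76382
step 6 (pay 14796): balance=62632
step 7 (pay 15566): balance=47924
step 8 (pay 14050): balance=34530

34530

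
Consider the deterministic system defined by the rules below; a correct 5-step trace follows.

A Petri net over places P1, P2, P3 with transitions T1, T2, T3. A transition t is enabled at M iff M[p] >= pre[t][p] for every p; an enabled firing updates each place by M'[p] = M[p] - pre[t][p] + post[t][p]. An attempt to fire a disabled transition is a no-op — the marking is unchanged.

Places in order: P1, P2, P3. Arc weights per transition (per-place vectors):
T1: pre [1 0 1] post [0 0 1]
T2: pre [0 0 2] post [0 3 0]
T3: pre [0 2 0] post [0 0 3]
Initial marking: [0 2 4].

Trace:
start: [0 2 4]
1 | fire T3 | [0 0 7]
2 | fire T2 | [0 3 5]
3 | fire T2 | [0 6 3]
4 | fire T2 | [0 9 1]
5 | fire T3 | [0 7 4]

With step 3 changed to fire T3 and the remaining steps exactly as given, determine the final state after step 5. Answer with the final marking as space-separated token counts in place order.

0 2 9

(re-executing from step 3 with the substitution; state before step 3: [0 3 5])
3 | fire T3 | [0 1 8]
4 | fire T2 | [0 4 6]
5 | fire T3 | [0 2 9]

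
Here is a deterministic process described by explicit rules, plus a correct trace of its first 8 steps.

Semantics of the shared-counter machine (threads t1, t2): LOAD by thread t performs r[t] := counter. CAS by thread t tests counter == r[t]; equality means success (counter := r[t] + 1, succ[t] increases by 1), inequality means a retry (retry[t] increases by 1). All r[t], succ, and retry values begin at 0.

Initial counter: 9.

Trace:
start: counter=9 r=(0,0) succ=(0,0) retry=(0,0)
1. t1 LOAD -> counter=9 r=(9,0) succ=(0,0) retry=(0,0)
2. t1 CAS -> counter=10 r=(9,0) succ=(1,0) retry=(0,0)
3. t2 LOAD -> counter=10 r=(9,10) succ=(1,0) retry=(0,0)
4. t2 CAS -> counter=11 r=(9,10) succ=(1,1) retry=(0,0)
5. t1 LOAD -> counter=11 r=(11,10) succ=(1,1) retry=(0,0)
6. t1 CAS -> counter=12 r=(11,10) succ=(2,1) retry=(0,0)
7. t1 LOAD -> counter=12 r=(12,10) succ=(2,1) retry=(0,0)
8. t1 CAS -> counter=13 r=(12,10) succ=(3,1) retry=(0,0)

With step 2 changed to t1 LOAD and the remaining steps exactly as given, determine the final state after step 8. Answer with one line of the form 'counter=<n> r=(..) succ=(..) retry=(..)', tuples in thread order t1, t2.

(re-executing from step 2 with the substitution; state before step 2: counter=9 r=(9,0) succ=(0,0) retry=(0,0))
2. t1 LOAD -> counter=9 r=(9,0) succ=(0,0) retry=(0,0)
3. t2 LOAD -> counter=9 r=(9,9) succ=(0,0) retry=(0,0)
4. t2 CAS -> counter=10 r=(9,9) succ=(0,1) retry=(0,0)
5. t1 LOAD -> counter=10 r=(10,9) succ=(0,1) retry=(0,0)
6. t1 CAS -> counter=11 r=(10,9) succ=(1,1) retry=(0,0)
7. t1 LOAD -> counter=11 r=(11,9) succ=(1,1) retry=(0,0)
8. t1 CAS -> counter=12 r=(11,9) succ=(2,1) retry=(0,0)

counter=12 r=(11,9) succ=(2,1) retry=(0,0)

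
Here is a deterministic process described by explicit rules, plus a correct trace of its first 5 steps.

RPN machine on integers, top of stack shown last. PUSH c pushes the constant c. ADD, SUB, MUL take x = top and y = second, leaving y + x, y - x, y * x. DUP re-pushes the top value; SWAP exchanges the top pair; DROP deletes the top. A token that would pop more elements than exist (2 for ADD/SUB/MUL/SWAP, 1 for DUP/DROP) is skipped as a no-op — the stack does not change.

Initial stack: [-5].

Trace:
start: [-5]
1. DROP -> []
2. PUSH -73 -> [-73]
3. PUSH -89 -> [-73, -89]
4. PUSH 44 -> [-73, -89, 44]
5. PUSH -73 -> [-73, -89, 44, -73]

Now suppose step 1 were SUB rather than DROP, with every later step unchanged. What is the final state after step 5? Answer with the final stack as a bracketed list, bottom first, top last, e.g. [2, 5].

(re-executing from step 1 with the substitution; state before step 1: [-5])
1. SUB -> [-5]
2. PUSH -73 -> [-5, -73]
3. PUSH -89 -> [-5, -73, -89]
4. PUSH 44 -> [-5, -73, -89, 44]
5. PUSH -73 -> [-5, -73, -89, 44, -73]

[-5, -73, -89, 44, -73]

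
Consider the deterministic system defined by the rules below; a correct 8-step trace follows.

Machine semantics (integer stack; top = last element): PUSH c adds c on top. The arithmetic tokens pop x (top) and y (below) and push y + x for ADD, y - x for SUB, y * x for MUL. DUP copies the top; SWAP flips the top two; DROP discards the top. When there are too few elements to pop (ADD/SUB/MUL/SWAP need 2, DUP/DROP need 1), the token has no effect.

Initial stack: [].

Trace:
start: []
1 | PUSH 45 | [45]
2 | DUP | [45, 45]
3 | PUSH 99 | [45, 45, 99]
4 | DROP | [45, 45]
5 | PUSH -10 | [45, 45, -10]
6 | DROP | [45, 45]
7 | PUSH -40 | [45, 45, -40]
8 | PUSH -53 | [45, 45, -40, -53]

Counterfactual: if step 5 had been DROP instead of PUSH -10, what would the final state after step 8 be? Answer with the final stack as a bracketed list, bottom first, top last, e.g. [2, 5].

[-40, -53]

(re-executing from step 5 with the substitution; state before step 5: [45, 45])
5 | DROP | [45]
6 | DROP | []
7 | PUSH -40 | [-40]
8 | PUSH -53 | [-40, -53]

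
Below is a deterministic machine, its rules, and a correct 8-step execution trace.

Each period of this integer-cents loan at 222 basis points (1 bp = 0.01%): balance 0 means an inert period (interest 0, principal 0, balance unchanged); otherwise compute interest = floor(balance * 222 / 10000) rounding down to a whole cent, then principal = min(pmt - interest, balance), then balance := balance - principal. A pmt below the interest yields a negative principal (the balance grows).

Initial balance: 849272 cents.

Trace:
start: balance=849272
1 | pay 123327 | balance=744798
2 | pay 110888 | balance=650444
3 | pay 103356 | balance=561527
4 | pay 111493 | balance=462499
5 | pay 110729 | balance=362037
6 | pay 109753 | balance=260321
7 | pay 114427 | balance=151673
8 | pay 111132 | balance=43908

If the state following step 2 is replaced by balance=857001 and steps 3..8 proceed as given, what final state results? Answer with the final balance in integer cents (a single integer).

279551

state after step 2 := balance=857001
3 | pay 103356 | balance=772670
4 | pay 111493 | balance=678330
5 | pay 110729 | balance=582659
6 | pay 109753 | balance=485841
7 | pay 114427 | balance=382199
8 | pay 111132 | balance=279551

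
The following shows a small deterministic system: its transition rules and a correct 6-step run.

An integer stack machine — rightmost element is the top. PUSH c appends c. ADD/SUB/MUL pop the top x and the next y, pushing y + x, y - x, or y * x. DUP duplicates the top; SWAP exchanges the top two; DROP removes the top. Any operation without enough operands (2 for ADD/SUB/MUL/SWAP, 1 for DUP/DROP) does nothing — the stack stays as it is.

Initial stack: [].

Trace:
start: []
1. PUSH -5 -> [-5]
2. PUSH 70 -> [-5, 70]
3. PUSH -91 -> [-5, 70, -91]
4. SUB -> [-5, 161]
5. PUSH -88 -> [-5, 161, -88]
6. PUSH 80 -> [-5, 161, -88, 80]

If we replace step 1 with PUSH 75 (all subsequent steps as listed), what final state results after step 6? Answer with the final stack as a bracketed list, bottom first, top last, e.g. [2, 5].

[75, 161, -88, 80]

(re-executing from step 1 with the substitution; state before step 1: [])
1. PUSH 75 -> [75]
2. PUSH 70 -> [75, 70]
3. PUSH -91 -> [75, 70, -91]
4. SUB -> [75, 161]
5. PUSH -88 -> [75, 161, -88]
6. PUSH 80 -> [75, 161, -88, 80]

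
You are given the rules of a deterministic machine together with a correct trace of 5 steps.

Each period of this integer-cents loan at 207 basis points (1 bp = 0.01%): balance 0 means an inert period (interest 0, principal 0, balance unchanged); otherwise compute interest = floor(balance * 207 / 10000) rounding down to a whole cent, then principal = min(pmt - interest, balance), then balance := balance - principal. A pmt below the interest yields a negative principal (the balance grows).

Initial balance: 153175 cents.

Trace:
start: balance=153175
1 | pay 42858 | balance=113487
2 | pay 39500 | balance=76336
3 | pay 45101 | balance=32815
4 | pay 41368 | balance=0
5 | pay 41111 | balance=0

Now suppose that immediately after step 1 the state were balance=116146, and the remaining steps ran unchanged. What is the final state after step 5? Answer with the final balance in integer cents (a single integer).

state after step 1 := balance=116146
2 | pay 39500 | balance=79050
3 | pay 45101 | balance=35585
4 | pay 41368 | balance=0
5 | pay 41111 | balance=0

0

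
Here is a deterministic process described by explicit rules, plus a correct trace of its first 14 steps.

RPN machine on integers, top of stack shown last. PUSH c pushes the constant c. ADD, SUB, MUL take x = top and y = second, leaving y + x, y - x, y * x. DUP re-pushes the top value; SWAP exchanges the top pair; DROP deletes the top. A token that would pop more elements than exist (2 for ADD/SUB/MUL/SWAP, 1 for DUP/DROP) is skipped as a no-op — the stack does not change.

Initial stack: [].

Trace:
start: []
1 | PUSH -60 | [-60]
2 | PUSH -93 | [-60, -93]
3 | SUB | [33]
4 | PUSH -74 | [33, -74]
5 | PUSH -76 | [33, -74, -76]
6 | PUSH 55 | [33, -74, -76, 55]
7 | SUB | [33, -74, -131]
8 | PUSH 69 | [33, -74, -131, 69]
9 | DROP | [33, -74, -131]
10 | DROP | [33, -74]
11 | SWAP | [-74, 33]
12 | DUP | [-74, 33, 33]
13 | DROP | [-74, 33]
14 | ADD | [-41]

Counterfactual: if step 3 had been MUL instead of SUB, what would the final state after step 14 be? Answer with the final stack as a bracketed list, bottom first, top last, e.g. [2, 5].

[5506]

(re-executing from step 3 with the substitution; state before step 3: [-60, -93])
3 | MUL | [5580]
4 | PUSH -74 | [5580, -74]
5 | PUSH -76 | [5580, -74, -76]
6 | PUSH 55 | [5580, -74, -76, 55]
7 | SUB | [5580, -74, -131]
8 | PUSH 69 | [5580, -74, -131, 69]
9 | DROP | [5580, -74, -131]
10 | DROP | [5580, -74]
11 | SWAP | [-74, 5580]
12 | DUP | [-74, 5580, 5580]
13 | DROP | [-74, 5580]
14 | ADD | [5506]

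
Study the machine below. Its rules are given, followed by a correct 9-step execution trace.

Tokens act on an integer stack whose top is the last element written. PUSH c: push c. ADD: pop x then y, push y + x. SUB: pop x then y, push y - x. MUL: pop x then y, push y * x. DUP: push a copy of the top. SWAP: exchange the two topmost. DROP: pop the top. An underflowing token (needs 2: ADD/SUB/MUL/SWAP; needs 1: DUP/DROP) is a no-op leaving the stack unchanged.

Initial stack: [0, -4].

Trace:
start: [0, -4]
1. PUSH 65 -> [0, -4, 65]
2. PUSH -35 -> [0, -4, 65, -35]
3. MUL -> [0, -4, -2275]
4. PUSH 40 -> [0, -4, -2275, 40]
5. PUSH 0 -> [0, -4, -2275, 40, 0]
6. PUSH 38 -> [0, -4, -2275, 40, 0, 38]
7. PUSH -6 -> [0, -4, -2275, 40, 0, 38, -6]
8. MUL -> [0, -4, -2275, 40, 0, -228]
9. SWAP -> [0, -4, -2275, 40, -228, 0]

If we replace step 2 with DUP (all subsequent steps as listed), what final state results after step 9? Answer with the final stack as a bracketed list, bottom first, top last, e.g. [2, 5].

(re-executing from step 2 with the substitution; state before step 2: [0, -4, 65])
2. DUP -> [0, -4, 65, 65]
3. MUL -> [0, -4, 4225]
4. PUSH 40 -> [0, -4, 4225, 40]
5. PUSH 0 -> [0, -4, 4225, 40, 0]
6. PUSH 38 -> [0, -4, 4225, 40, 0, 38]
7. PUSH -6 -> [0, -4, 4225, 40, 0, 38, -6]
8. MUL -> [0, -4, 4225, 40, 0, -228]
9. SWAP -> [0, -4, 4225, 40, -228, 0]

[0, -4, 4225, 40, -228, 0]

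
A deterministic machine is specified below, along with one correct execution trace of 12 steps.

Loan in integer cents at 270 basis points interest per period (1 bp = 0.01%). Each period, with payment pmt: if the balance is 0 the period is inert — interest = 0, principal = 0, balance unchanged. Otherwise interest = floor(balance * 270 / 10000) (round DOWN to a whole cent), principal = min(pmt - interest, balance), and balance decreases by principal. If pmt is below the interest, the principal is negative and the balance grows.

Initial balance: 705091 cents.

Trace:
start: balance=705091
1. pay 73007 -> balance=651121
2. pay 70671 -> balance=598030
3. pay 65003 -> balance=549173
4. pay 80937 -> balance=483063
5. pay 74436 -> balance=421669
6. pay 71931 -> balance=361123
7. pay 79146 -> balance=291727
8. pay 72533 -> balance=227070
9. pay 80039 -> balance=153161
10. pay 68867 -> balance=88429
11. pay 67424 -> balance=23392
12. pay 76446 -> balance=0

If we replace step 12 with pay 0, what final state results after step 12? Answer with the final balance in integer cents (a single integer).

(re-executing from step 12 with the substitution; state before step 12: balance=23392)
12. pay 0 -> balance=24023

24023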